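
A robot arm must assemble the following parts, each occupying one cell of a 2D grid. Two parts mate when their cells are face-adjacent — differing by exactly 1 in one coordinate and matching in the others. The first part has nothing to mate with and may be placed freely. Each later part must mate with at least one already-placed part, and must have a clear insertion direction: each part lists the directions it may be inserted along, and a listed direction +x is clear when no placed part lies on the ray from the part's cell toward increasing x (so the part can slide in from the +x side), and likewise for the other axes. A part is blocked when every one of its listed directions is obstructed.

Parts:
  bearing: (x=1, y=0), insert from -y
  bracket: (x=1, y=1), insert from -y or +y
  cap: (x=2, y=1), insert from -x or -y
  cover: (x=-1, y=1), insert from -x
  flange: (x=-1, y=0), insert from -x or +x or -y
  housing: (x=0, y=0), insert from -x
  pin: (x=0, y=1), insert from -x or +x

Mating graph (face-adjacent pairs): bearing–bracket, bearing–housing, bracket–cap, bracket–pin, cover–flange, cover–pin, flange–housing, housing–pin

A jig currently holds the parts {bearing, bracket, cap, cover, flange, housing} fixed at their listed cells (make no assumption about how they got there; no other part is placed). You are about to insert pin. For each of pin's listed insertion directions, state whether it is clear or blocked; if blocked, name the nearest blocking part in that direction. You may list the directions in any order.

+x: blocked by bracket; -x: blocked by cover

-x: nearest on ray is cover@(-1, 1) ⇒ blocked
+x: nearest on ray is bracket@(1, 1) ⇒ blocked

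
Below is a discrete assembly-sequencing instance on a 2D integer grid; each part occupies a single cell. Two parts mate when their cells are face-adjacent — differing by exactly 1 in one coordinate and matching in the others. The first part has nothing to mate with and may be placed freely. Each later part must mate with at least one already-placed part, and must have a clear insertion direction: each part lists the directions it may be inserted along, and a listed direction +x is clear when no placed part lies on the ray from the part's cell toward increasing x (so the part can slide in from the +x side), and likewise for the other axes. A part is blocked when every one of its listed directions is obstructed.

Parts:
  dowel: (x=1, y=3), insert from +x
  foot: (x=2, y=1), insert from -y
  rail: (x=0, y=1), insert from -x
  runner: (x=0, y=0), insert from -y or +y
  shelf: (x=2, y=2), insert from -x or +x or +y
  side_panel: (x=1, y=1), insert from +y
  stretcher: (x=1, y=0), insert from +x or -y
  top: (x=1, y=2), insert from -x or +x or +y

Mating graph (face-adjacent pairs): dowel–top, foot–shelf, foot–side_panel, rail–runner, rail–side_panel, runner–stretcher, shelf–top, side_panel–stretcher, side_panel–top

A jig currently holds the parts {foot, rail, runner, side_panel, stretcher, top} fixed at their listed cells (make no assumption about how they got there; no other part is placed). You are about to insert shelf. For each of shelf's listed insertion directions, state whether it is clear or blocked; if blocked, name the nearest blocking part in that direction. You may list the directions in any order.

-x: nearest on ray is top@(1, 2) ⇒ blocked
+x: ray from shelf(2, 2) has no placed part ⇒ clear
+y: ray from shelf(2, 2) has no placed part ⇒ clear

+x: clear; +y: clear; -x: blocked by top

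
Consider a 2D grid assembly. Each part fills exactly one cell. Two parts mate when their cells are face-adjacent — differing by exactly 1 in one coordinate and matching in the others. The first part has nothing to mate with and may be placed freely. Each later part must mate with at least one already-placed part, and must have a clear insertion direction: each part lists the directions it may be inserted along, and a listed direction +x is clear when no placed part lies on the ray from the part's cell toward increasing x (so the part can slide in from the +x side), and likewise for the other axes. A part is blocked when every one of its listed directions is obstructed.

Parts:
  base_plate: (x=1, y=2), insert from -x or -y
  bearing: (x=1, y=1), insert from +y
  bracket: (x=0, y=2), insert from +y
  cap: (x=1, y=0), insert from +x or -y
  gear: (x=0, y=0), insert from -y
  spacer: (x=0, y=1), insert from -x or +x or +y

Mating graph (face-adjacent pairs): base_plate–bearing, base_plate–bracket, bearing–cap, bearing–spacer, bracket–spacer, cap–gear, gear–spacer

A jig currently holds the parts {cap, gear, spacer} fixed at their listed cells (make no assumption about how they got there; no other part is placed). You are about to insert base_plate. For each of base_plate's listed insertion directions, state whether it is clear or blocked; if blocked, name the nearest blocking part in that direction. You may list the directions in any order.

-x: clear; -y: blocked by cap

-x: ray from base_plate(1, 2) has no placed part ⇒ clear
-y: nearest on ray is cap@(1, 0) ⇒ blocked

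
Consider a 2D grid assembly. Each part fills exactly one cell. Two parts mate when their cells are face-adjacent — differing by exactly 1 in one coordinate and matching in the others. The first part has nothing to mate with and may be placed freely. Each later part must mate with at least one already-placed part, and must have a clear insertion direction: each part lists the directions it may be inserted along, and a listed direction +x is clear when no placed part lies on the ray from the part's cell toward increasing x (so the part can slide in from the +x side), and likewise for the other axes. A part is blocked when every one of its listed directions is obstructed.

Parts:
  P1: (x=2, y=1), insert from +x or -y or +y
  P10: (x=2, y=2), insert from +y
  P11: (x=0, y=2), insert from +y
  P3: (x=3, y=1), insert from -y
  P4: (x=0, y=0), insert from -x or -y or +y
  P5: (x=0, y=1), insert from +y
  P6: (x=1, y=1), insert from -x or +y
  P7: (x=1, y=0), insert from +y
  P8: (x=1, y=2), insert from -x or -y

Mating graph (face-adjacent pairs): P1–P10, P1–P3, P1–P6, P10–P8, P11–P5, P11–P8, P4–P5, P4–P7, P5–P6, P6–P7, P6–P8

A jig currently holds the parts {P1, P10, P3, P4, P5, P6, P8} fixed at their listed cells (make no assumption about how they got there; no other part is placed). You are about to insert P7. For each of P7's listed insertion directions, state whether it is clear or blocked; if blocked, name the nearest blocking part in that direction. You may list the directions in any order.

+y: blocked by P6

+y: nearest on ray is P6@(1, 1) ⇒ blocked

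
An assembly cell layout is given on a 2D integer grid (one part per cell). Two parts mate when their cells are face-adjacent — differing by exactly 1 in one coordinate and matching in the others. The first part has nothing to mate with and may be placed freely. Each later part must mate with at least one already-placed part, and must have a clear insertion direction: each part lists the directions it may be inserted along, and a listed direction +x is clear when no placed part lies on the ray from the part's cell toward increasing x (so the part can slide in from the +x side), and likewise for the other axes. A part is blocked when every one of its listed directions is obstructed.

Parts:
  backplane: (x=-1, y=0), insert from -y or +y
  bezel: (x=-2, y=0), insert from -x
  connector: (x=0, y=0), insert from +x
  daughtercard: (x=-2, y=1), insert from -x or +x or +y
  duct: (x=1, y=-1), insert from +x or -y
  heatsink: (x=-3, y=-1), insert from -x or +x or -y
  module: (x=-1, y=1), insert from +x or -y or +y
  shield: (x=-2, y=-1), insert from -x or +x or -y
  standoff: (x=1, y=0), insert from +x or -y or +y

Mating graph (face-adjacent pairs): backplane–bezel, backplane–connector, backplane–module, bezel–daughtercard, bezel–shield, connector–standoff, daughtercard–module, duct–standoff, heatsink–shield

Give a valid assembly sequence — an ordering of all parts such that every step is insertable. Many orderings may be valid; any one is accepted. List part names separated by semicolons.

1. backplane@(-1, 0) [-y clear] — {backplane}
2. connector@(0, 0) [+x clear] — {backplane, connector}
3. module@(-1, 1) [+x clear] — {backplane, connector, module}
4. bezel@(-2, 0) [-x clear] — {backplane, bezel, connector, module}
5. shield@(-2, -1) [-x clear] — {backplane, bezel, connector, module, shield}
6. heatsink@(-3, -1) [-x clear] — {backplane, bezel, connector, heatsink, module, shield}
7. standoff@(1, 0) [+x clear] — {backplane, bezel, connector, heatsink, module, shield, standoff}
8. duct@(1, -1) [+x clear] — {backplane, bezel, connector, duct, heatsink, module, shield, standoff}
9. daughtercard@(-2, 1) [-x clear] — {backplane, bezel, connector, daughtercard, duct, heatsink, module, shield, standoff}

backplane; connector; module; bezel; shield; heatsink; standoff; duct; daughtercard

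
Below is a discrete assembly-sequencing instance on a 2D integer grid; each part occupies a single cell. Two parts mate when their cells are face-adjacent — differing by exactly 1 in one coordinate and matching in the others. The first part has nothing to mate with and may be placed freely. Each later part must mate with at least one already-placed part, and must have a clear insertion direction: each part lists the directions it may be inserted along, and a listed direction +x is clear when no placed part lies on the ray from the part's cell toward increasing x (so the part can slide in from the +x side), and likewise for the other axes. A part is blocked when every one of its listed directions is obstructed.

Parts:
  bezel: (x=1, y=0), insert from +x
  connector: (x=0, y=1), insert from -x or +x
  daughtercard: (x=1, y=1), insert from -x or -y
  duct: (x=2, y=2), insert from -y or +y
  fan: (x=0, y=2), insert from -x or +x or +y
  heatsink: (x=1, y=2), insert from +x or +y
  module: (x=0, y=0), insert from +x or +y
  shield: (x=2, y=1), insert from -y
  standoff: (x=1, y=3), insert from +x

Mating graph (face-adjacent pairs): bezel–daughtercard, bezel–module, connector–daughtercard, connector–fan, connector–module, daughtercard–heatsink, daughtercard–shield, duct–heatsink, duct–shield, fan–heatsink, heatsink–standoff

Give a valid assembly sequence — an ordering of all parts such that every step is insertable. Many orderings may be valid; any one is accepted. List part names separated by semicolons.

connector; daughtercard; fan; module; heatsink; duct; bezel; shield; standoff

1. connector@(0, 1) [-x clear] — {connector}
2. daughtercard@(1, 1) [-y clear] — {connector, daughtercard}
3. fan@(0, 2) [-x clear] — {connector, daughtercard, fan}
4. module@(0, 0) [+x clear] — {connector, daughtercard, fan, module}
5. heatsink@(1, 2) [+x clear] — {connector, daughtercard, fan, heatsink, module}
6. duct@(2, 2) [-y clear] — {connector, daughtercard, duct, fan, heatsink, module}
7. bezel@(1, 0) [+x clear] — {bezel, connector, daughtercard, duct, fan, heatsink, module}
8. shield@(2, 1) [-y clear] — {bezel, connector, daughtercard, duct, fan, heatsink, module, shield}
9. standoff@(1, 3) [+x clear] — {bezel, connector, daughtercard, duct, fan, heatsink, module, shield, standoff}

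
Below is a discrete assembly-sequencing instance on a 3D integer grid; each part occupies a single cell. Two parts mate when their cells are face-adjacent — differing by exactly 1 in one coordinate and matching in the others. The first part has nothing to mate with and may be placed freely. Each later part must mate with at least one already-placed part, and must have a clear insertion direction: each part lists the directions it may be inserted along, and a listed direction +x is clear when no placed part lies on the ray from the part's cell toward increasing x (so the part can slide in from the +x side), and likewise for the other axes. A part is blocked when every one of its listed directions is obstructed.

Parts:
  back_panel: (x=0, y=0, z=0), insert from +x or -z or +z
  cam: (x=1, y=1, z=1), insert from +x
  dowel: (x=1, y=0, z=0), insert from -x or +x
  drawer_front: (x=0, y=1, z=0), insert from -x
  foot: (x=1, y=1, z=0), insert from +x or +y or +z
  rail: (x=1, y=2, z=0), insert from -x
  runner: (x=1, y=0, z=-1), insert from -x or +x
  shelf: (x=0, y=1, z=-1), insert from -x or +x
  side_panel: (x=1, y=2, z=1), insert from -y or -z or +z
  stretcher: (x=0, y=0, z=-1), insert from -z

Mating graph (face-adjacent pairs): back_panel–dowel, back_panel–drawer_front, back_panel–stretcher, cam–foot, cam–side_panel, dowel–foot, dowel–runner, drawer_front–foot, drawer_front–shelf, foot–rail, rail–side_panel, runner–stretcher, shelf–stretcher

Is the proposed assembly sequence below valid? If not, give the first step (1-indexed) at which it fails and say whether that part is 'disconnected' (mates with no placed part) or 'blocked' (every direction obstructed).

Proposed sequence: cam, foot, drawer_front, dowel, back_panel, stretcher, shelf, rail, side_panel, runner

Valid

1. cam@(1, 1, 1) [+x clear] — {cam}
2. foot@(1, 1, 0) [+x clear] — {cam, foot}
3. drawer_front@(0, 1, 0) [-x clear] — {cam, drawer_front, foot}
4. dowel@(1, 0, 0) [-x clear] — {cam, dowel, drawer_front, foot}
5. back_panel@(0, 0, 0) [-z clear] — {back_panel, cam, dowel, drawer_front, foot}
6. stretcher@(0, 0, -1) [-z clear] — {back_panel, cam, dowel, drawer_front, foot, stretcher}
7. shelf@(0, 1, -1) [-x clear] — {back_panel, cam, dowel, drawer_front, foot, shelf, stretcher}
8. rail@(1, 2, 0) [-x clear] — {back_panel, cam, dowel, drawer_front, foot, rail, shelf, stretcher}
9. side_panel@(1, 2, 1) [+z clear] — {back_panel, cam, dowel, drawer_front, foot, rail, shelf, side_panel, stretcher}
10. runner@(1, 0, -1) [+x clear] — {back_panel, cam, dowel, drawer_front, foot, rail, runner, shelf, side_panel, stretcher}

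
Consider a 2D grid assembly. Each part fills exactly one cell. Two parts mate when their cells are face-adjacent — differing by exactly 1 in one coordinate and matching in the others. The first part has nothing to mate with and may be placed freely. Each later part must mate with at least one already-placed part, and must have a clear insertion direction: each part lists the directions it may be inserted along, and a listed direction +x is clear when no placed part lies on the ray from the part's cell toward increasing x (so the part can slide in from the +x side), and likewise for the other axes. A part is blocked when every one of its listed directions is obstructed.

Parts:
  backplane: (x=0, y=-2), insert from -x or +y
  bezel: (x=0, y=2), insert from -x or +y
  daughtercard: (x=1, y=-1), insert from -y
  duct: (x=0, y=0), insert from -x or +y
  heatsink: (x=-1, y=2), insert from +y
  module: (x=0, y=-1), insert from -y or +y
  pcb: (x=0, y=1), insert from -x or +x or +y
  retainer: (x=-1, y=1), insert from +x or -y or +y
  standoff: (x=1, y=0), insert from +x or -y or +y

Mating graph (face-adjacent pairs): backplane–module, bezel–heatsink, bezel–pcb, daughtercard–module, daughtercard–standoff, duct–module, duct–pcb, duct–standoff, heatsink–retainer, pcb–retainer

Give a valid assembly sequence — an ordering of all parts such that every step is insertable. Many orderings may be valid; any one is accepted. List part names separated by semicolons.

module; daughtercard; standoff; duct; backplane; pcb; retainer; heatsink; bezel

1. module@(0, -1) [-y clear] — {module}
2. daughtercard@(1, -1) [-y clear] — {daughtercard, module}
3. standoff@(1, 0) [+x clear] — {daughtercard, module, standoff}
4. duct@(0, 0) [-x clear] — {daughtercard, duct, module, standoff}
5. backplane@(0, -2) [-x clear] — {backplane, daughtercard, duct, module, standoff}
6. pcb@(0, 1) [-x clear] — {backplane, daughtercard, duct, module, pcb, standoff}
7. retainer@(-1, 1) [-y clear] — {backplane, daughtercard, duct, module, pcb, retainer, standoff}
8. heatsink@(-1, 2) [+y clear] — {backplane, daughtercard, duct, heatsink, module, pcb, retainer, standoff}
9. bezel@(0, 2) [+y clear] — {backplane, bezel, daughtercard, duct, heatsink, module, pcb, retainer, standoff}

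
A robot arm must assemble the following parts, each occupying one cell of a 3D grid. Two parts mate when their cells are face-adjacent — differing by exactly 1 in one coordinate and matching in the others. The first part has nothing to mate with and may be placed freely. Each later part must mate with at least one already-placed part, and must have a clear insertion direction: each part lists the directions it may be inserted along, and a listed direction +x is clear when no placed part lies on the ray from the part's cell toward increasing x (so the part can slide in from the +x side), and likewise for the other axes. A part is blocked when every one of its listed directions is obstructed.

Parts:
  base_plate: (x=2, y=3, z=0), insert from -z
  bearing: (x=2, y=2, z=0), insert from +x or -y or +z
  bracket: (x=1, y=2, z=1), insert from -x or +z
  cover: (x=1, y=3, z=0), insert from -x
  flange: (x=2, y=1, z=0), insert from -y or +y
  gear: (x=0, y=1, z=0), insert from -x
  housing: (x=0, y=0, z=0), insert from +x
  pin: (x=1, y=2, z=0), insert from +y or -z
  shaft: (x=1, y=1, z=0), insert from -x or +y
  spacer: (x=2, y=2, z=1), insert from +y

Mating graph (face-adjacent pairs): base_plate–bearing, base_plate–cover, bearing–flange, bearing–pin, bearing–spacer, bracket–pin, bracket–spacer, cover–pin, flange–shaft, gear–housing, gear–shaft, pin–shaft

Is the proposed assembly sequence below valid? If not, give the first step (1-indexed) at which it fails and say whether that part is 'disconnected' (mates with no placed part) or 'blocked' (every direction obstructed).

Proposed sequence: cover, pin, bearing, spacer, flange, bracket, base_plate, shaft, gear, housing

Valid

1. cover@(1, 3, 0) [-x clear] — {cover}
2. pin@(1, 2, 0) [-z clear] — {cover, pin}
3. bearing@(2, 2, 0) [+x clear] — {bearing, cover, pin}
4. spacer@(2, 2, 1) [+y clear] — {bearing, cover, pin, spacer}
5. flange@(2, 1, 0) [-y clear] — {bearing, cover, flange, pin, spacer}
6. bracket@(1, 2, 1) [-x clear] — {bearing, bracket, cover, flange, pin, spacer}
7. base_plate@(2, 3, 0) [-z clear] — {base_plate, bearing, bracket, cover, flange, pin, spacer}
8. shaft@(1, 1, 0) [-x clear] — {base_plate, bearing, bracket, cover, flange, pin, shaft, spacer}
9. gear@(0, 1, 0) [-x clear] — {base_plate, bearing, bracket, cover, flange, gear, pin, shaft, spacer}
10. housing@(0, 0, 0) [+x clear] — {base_plate, bearing, bracket, cover, flange, gear, housing, pin, shaft, spacer}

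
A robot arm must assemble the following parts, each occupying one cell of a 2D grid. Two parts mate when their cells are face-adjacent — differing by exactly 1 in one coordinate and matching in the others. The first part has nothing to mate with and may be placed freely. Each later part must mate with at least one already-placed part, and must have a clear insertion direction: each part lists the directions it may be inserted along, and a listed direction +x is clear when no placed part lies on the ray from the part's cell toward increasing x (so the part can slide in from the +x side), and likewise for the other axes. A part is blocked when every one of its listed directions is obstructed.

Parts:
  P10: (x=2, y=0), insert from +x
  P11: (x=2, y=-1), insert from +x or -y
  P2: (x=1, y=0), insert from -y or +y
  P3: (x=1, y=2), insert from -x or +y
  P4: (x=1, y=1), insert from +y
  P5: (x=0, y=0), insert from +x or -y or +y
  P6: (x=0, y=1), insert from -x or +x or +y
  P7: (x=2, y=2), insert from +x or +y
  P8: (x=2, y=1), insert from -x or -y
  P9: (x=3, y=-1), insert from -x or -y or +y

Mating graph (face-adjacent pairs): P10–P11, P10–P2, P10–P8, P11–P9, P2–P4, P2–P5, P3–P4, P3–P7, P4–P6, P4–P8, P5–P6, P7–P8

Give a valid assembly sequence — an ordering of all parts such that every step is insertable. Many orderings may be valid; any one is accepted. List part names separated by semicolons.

P11; P10; P8; P7; P2; P5; P6; P9; P4; P3

1. P11@(2, -1) [+x clear] — {P11}
2. P10@(2, 0) [+x clear] — {P10, P11}
3. P8@(2, 1) [-x clear] — {P10, P11, P8}
4. P7@(2, 2) [+x clear] — {P10, P11, P7, P8}
5. P2@(1, 0) [-y clear] — {P10, P11, P2, P7, P8}
6. P5@(0, 0) [-y clear] — {P10, P11, P2, P5, P7, P8}
7. P6@(0, 1) [-x clear] — {P10, P11, P2, P5, P6, P7, P8}
8. P9@(3, -1) [-y clear] — {P10, P11, P2, P5, P6, P7, P8, P9}
9. P4@(1, 1) [+y clear] — {P10, P11, P2, P4, P5, P6, P7, P8, P9}
10. P3@(1, 2) [-x clear] — {P10, P11, P2, P3, P4, P5, P6, P7, P8, P9}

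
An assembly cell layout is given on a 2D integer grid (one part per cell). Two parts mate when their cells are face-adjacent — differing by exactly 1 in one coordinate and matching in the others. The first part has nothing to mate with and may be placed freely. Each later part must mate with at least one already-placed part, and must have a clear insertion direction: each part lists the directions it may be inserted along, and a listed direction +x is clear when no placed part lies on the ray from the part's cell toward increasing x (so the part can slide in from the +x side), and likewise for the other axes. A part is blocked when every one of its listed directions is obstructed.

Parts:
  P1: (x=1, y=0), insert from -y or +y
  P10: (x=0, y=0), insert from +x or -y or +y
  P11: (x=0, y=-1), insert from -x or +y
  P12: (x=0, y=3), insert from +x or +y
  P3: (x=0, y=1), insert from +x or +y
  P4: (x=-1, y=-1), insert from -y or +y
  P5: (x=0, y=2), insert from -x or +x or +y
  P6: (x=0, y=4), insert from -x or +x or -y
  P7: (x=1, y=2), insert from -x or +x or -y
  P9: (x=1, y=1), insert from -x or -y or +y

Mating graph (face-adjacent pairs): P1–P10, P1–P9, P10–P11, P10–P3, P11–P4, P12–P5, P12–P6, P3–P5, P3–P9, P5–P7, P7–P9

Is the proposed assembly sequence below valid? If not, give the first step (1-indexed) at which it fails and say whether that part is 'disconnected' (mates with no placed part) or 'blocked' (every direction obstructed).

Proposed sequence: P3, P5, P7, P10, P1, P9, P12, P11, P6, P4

Invalid at step 6 (blocked)

1. P3@(0, 1) [+x clear] — {P3}
2. P5@(0, 2) [-x clear] — {P3, P5}
3. P7@(1, 2) [+x clear] — {P3, P5, P7}
4. P10@(0, 0) [+x clear] — {P10, P3, P5, P7}
5. P1@(1, 0) [-y clear] — {P1, P10, P3, P5, P7}
6. P9@(1, 1) — -x/-y/+y all obstructed ⇒ blocked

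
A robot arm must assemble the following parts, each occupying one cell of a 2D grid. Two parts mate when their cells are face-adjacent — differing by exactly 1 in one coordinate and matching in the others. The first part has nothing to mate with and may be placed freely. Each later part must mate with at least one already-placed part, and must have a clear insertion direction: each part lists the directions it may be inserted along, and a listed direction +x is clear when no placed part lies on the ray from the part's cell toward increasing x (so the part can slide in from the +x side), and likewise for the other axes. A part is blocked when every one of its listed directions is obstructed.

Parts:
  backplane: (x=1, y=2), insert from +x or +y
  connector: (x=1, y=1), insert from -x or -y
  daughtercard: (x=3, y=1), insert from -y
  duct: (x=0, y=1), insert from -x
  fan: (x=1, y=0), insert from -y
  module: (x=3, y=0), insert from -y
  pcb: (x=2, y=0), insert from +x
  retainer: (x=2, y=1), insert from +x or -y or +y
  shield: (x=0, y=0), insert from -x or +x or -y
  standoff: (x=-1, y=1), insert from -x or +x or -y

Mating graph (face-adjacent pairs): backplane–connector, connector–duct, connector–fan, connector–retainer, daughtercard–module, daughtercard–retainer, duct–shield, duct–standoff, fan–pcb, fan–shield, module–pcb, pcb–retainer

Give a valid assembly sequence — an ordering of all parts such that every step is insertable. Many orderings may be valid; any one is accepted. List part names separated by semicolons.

backplane; connector; fan; retainer; daughtercard; duct; standoff; pcb; shield; module

1. backplane@(1, 2) [+x clear] — {backplane}
2. connector@(1, 1) [-x clear] — {backplane, connector}
3. fan@(1, 0) [-y clear] — {backplane, connector, fan}
4. retainer@(2, 1) [+x clear] — {backplane, connector, fan, retainer}
5. daughtercard@(3, 1) [-y clear] — {backplane, connector, daughtercard, fan, retainer}
6. duct@(0, 1) [-x clear] — {backplane, connector, daughtercard, duct, fan, retainer}
7. standoff@(-1, 1) [-x clear] — {backplane, connector, daughtercard, duct, fan, retainer, standoff}
8. pcb@(2, 0) [+x clear] — {backplane, connector, daughtercard, duct, fan, pcb, retainer, standoff}
9. shield@(0, 0) [-x clear] — {backplane, connector, daughtercard, duct, fan, pcb, retainer, shield, standoff}
10. module@(3, 0) [-y clear] — {backplane, connector, daughtercard, duct, fan, module, pcb, retainer, shield, standoff}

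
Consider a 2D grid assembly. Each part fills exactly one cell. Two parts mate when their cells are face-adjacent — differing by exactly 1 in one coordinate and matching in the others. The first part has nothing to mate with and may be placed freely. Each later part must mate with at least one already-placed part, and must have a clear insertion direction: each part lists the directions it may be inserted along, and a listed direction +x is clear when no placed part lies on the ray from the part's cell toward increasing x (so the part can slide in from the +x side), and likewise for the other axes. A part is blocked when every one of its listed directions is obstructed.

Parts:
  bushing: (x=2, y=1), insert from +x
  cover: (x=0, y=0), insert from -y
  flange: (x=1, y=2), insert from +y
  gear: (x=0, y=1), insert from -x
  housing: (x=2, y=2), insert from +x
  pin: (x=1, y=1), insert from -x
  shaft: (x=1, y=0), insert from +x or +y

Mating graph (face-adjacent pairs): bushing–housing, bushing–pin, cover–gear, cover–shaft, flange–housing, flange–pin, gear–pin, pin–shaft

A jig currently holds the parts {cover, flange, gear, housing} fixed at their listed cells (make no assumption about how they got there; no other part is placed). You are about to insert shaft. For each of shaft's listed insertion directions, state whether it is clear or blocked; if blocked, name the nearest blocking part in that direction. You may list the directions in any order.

+x: clear; +y: blocked by flange

+x: ray from shaft(1, 0) has no placed part ⇒ clear
+y: nearest on ray is flange@(1, 2) ⇒ blocked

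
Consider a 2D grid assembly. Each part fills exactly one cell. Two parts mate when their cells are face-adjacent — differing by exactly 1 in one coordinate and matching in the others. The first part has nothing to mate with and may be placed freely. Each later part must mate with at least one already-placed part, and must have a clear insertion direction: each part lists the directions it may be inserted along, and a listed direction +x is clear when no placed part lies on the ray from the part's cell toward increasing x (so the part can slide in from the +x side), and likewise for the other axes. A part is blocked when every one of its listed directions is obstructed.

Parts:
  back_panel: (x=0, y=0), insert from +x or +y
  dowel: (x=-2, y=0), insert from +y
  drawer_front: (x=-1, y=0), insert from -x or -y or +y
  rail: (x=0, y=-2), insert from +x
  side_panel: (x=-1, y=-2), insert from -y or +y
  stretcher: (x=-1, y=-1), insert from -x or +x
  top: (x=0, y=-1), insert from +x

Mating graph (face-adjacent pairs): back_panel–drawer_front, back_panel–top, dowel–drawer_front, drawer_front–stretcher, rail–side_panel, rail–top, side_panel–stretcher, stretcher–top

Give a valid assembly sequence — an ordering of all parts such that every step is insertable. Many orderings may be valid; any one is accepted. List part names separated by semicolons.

top; back_panel; drawer_front; dowel; rail; stretcher; side_panel

1. top@(0, -1) [+x clear] — {top}
2. back_panel@(0, 0) [+x clear] — {back_panel, top}
3. drawer_front@(-1, 0) [-x clear] — {back_panel, drawer_front, top}
4. dowel@(-2, 0) [+y clear] — {back_panel, dowel, drawer_front, top}
5. rail@(0, -2) [+x clear] — {back_panel, dowel, drawer_front, rail, top}
6. stretcher@(-1, -1) [-x clear] — {back_panel, dowel, drawer_front, rail, stretcher, top}
7. side_panel@(-1, -2) [-y clear] — {back_panel, dowel, drawer_front, rail, side_panel, stretcher, top}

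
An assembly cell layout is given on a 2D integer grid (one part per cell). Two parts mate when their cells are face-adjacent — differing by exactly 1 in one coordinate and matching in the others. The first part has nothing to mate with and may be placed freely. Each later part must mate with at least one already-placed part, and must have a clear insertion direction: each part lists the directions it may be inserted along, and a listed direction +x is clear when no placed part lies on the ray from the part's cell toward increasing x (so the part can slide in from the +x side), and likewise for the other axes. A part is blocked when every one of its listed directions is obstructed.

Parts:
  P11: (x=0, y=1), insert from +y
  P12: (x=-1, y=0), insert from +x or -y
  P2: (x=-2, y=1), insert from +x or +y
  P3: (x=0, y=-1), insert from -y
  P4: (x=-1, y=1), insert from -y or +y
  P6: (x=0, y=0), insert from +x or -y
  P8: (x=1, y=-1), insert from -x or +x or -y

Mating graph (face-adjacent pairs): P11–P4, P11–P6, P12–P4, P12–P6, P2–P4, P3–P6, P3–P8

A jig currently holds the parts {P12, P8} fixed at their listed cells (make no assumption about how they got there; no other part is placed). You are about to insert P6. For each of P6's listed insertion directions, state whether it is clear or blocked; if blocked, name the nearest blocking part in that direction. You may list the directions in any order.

+x: ray from P6(0, 0) has no placed part ⇒ clear
-y: ray from P6(0, 0) has no placed part ⇒ clear

+x: clear; -y: clear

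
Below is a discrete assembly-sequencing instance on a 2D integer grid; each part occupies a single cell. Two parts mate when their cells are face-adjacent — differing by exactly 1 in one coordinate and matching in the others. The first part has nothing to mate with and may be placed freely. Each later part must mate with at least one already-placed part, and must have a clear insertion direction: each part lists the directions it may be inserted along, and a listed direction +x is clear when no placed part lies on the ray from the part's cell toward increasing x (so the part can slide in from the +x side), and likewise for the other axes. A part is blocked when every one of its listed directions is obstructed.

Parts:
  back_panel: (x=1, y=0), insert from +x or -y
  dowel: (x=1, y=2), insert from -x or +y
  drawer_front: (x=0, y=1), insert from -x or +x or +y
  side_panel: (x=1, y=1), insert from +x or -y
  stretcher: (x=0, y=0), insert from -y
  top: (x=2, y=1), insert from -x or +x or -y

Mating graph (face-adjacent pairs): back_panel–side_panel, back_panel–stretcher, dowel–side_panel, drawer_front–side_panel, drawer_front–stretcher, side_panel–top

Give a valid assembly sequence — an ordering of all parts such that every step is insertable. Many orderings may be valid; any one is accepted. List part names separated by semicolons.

side_panel; drawer_front; stretcher; back_panel; top; dowel

1. side_panel@(1, 1) [+x clear] — {side_panel}
2. drawer_front@(0, 1) [-x clear] — {drawer_front, side_panel}
3. stretcher@(0, 0) [-y clear] — {drawer_front, side_panel, stretcher}
4. back_panel@(1, 0) [+x clear] — {back_panel, drawer_front, side_panel, stretcher}
5. top@(2, 1) [+x clear] — {back_panel, drawer_front, side_panel, stretcher, top}
6. dowel@(1, 2) [-x clear] — {back_panel, dowel, drawer_front, side_panel, stretcher, top}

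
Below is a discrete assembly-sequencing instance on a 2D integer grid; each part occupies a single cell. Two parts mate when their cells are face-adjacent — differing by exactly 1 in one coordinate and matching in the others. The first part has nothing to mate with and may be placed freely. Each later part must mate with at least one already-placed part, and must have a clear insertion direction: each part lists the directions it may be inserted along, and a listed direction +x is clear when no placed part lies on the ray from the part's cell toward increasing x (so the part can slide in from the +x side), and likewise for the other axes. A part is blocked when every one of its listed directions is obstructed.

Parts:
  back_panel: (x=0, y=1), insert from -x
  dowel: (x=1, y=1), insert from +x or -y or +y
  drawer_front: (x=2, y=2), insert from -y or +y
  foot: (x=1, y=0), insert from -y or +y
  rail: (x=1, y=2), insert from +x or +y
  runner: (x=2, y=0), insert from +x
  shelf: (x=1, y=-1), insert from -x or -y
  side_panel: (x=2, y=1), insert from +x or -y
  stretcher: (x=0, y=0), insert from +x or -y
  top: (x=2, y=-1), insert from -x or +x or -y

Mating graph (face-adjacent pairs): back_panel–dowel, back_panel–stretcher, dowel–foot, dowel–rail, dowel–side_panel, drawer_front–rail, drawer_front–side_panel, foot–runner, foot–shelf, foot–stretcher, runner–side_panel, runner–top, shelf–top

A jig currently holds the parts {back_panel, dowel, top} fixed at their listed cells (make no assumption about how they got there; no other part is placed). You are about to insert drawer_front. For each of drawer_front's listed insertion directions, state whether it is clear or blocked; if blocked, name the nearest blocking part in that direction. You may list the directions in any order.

+y: clear; -y: blocked by top

-y: nearest on ray is top@(2, -1) ⇒ blocked
+y: ray from drawer_front(2, 2) has no placed part ⇒ clear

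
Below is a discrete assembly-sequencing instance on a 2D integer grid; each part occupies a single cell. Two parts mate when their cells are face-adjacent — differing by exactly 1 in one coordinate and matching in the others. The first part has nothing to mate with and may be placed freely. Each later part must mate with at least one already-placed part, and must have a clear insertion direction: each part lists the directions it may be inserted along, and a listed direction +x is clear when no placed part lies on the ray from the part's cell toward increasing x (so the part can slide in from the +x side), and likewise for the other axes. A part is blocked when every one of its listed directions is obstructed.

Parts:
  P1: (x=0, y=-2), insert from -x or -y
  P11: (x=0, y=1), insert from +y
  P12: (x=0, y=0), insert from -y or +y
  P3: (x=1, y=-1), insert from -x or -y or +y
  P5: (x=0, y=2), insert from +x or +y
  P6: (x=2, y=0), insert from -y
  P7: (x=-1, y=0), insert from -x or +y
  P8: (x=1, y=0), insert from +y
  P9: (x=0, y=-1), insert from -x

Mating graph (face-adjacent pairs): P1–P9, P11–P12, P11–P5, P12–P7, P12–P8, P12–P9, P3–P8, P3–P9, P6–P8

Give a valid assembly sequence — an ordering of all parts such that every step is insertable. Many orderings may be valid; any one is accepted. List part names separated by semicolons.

P3; P9; P12; P7; P1; P11; P5; P8; P6

1. P3@(1, -1) [-x clear] — {P3}
2. P9@(0, -1) [-x clear] — {P3, P9}
3. P12@(0, 0) [+y clear] — {P12, P3, P9}
4. P7@(-1, 0) [-x clear] — {P12, P3, P7, P9}
5. P1@(0, -2) [-x clear] — {P1, P12, P3, P7, P9}
6. P11@(0, 1) [+y clear] — {P1, P11, P12, P3, P7, P9}
7. P5@(0, 2) [+x clear] — {P1, P11, P12, P3, P5, P7, P9}
8. P8@(1, 0) [+y clear] — {P1, P11, P12, P3, P5, P7, P8, P9}
9. P6@(2, 0) [-y clear] — {P1, P11, P12, P3, P5, P6, P7, P8, P9}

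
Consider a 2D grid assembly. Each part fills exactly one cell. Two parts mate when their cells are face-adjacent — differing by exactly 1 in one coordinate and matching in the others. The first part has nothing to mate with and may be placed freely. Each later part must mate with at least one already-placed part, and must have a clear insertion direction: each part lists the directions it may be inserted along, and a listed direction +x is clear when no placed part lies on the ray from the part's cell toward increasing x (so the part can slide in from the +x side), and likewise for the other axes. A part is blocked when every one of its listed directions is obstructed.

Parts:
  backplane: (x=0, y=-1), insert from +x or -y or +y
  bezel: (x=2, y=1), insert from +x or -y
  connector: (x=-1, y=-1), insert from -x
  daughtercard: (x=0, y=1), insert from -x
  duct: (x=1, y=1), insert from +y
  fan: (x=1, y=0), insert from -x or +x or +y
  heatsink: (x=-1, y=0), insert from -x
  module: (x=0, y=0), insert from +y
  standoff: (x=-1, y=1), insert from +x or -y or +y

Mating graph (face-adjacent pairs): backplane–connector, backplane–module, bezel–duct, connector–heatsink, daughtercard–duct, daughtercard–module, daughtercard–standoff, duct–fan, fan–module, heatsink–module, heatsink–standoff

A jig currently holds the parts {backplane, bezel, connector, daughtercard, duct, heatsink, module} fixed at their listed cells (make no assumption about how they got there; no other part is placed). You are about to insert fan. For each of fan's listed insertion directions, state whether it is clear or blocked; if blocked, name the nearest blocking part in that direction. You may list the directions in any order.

-x: nearest on ray is module@(0, 0) ⇒ blocked
+x: ray from fan(1, 0) has no placed part ⇒ clear
+y: nearest on ray is duct@(1, 1) ⇒ blocked

+x: clear; +y: blocked by duct; -x: blocked by module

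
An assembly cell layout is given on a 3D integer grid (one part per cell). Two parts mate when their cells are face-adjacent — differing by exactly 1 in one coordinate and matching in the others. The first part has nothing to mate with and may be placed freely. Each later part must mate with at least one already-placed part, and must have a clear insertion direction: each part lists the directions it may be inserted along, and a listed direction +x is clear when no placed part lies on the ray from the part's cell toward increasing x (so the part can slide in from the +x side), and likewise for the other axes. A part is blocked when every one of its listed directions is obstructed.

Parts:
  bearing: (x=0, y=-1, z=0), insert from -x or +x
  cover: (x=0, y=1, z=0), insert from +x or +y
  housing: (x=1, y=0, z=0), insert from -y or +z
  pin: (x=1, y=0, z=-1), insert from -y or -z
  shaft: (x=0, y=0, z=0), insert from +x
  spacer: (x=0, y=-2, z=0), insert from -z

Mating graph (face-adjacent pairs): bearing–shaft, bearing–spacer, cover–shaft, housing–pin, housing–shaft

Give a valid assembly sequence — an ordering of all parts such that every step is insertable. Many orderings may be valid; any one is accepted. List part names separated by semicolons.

1. bearing@(0, -1, 0) [-x clear] — {bearing}
2. shaft@(0, 0, 0) [+x clear] — {bearing, shaft}
3. cover@(0, 1, 0) [+x clear] — {bearing, cover, shaft}
4. housing@(1, 0, 0) [-y clear] — {bearing, cover, housing, shaft}
5. pin@(1, 0, -1) [-y clear] — {bearing, cover, housing, pin, shaft}
6. spacer@(0, -2, 0) [-z clear] — {bearing, cover, housing, pin, shaft, spacer}

bearing; shaft; cover; housing; pin; spacer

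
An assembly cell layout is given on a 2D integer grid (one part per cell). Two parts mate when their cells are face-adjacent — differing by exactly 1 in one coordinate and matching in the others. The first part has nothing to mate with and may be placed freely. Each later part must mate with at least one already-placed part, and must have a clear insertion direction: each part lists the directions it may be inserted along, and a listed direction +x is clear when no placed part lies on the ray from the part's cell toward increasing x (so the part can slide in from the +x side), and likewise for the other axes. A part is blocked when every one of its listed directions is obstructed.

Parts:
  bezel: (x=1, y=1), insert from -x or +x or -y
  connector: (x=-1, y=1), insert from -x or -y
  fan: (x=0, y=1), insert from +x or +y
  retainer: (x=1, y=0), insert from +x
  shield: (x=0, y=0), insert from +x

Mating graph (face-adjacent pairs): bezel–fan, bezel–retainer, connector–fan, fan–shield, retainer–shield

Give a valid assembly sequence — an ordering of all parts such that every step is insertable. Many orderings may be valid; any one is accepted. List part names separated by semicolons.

shield; retainer; bezel; fan; connector

1. shield@(0, 0) [+x clear] — {shield}
2. retainer@(1, 0) [+x clear] — {retainer, shield}
3. bezel@(1, 1) [-x clear] — {bezel, retainer, shield}
4. fan@(0, 1) [+y clear] — {bezel, fan, retainer, shield}
5. connector@(-1, 1) [-x clear] — {bezel, connector, fan, retainer, shield}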